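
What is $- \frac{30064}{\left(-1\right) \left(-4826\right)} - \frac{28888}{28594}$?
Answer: $- \frac{249765876}{34498661} \approx -7.2399$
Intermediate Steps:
$- \frac{30064}{\left(-1\right) \left(-4826\right)} - \frac{28888}{28594} = - \frac{30064}{4826} - \frac{14444}{14297} = \left(-30064\right) \frac{1}{4826} - \frac{14444}{14297} = - \frac{15032}{2413} - \frac{14444}{14297} = - \frac{249765876}{34498661}$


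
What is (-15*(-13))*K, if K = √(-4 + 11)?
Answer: 195*√7 ≈ 515.92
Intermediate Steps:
K = √7 ≈ 2.6458
(-15*(-13))*K = (-15*(-13))*√7 = 195*√7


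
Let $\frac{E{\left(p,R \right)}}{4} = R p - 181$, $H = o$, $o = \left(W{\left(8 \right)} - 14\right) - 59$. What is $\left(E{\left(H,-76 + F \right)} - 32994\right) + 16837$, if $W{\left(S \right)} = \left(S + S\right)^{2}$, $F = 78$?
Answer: $-15417$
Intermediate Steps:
$W{\left(S \right)} = 4 S^{2}$ ($W{\left(S \right)} = \left(2 S\right)^{2} = 4 S^{2}$)
$o = 183$ ($o = \left(4 \cdot 8^{2} - 14\right) - 59 = \left(4 \cdot 64 - 14\right) - 59 = \left(256 - 14\right) - 59 = 242 - 59 = 183$)
$H = 183$
$E{\left(p,R \right)} = -724 + 4 R p$ ($E{\left(p,R \right)} = 4 \left(R p - 181\right) = 4 \left(-181 + R p\right) = -724 + 4 R p$)
$\left(E{\left(H,-76 + F \right)} - 32994\right) + 16837 = \left(\left(-724 + 4 \left(-76 + 78\right) 183\right) - 32994\right) + 16837 = \left(\left(-724 + 4 \cdot 2 \cdot 183\right) - 32994\right) + 16837 = \left(\left(-724 + 1464\right) - 32994\right) + 16837 = \left(740 - 32994\right) + 16837 = -32254 + 16837 = -15417$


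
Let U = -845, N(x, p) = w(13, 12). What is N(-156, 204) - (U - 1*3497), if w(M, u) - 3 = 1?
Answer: 4346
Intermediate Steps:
w(M, u) = 4 (w(M, u) = 3 + 1 = 4)
N(x, p) = 4
N(-156, 204) - (U - 1*3497) = 4 - (-845 - 1*3497) = 4 - (-845 - 3497) = 4 - 1*(-4342) = 4 + 4342 = 4346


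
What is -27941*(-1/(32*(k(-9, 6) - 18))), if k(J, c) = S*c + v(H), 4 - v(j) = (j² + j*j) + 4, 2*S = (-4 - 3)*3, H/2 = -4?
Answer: -27941/6688 ≈ -4.1778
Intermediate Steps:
H = -8 (H = 2*(-4) = -8)
S = -21/2 (S = ((-4 - 3)*3)/2 = (-7*3)/2 = (½)*(-21) = -21/2 ≈ -10.500)
v(j) = -2*j² (v(j) = 4 - ((j² + j*j) + 4) = 4 - ((j² + j²) + 4) = 4 - (2*j² + 4) = 4 - (4 + 2*j²) = 4 + (-4 - 2*j²) = -2*j²)
k(J, c) = -128 - 21*c/2 (k(J, c) = -21*c/2 - 2*(-8)² = -21*c/2 - 2*64 = -21*c/2 - 128 = -128 - 21*c/2)
-27941*(-1/(32*(k(-9, 6) - 18))) = -27941*(-1/(32*((-128 - 21/2*6) - 18))) = -27941*(-1/(32*((-128 - 63) - 18))) = -27941*(-1/(32*(-191 - 18))) = -27941/((-209*(-32))) = -27941/6688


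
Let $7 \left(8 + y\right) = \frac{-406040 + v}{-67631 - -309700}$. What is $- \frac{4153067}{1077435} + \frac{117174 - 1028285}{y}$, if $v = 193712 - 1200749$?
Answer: $\frac{554449631786358536}{5376020315445} \approx 1.0313 \cdot 10^{5}$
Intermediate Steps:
$v = -1007037$ ($v = 193712 - 1200749 = -1007037$)
$y = - \frac{14968941}{1694483}$ ($y = -8 + \frac{\left(-406040 - 1007037\right) \frac{1}{-67631 - -309700}}{7} = -8 + \frac{\left(-1413077\right) \frac{1}{-67631 + 309700}}{7} = -8 + \frac{\left(-1413077\right) \frac{1}{242069}}{7} = -8 + \frac{1}{7} \left(- \frac{1413077}{242069}\right) = -8 - \frac{1413077}{1694483} = - \frac{14968941}{1694483} \approx -8.8339$)
$- \frac{4153067}{1077435} + \frac{117174 - 1028285}{y} = - \frac{4153067}{1077435} + \frac{117174 - 1028285}{- \frac{14968941}{1694483}} = \left(-4153067\right) \frac{1}{1077435} - - \frac{1543862100613}{14968941} = - \frac{4153067}{1077435} + \frac{1543862100613}{14968941} = \frac{554449631786358536}{5376020315445}$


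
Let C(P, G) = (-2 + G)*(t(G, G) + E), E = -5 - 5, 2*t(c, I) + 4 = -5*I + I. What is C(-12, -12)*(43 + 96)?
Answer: -23352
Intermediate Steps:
t(c, I) = -2 - 2*I (t(c, I) = -2 + (-5*I + I)/2 = -2 + (-4*I)/2 = -2 - 2*I)
E = -10
C(P, G) = (-12 - 2*G)*(-2 + G) (C(P, G) = (-2 + G)*((-2 - 2*G) - 10) = (-2 + G)*(-12 - 2*G) = (-12 - 2*G)*(-2 + G))
C(-12, -12)*(43 + 96) = (24 - 8*(-12) - 2*(-12)²)*(43 + 96) = (24 + 96 - 2*144)*139 = (24 + 96 - 288)*139 = -168*139 = -23352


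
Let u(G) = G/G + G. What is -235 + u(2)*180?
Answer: 305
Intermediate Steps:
u(G) = 1 + G
-235 + u(2)*180 = -235 + (1 + 2)*180 = -235 + 3*180 = -235 + 540 = 305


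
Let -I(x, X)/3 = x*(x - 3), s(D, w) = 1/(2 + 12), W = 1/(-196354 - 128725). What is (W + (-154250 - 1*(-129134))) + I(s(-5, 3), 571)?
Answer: -1600238111623/63715484 ≈ -25115.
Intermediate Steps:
W = -1/325079 (W = 1/(-325079) = -1/325079 ≈ -3.0762e-6)
s(D, w) = 1/14
I(x, X) = -3*x*(-3 + x) (I(x, X) = -3*x*(x - 3) = -3*x*(-3 + x))
(W + (-154250 - 1*(-129134))) + I(s(-5, 3), 571) = (-1/325079 + (-154250 - 1*(-129134))) + 3*(1/14)*(3 - 1*1/14) = (-1/325079 + (-154250 + 129134)) + 3*(1/14)*(3 - 1/14) = (-1/325079 - 25116) + 3*(1/14)*(41/14) = -8164684165/325079 + 123/196 = -1600238111623/63715484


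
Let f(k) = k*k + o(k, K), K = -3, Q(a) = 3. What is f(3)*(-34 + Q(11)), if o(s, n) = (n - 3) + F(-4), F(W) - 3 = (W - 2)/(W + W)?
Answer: -837/4 ≈ -209.25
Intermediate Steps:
F(W) = 3 + (-2 + W)/(2*W) (F(W) = 3 + (W - 2)/(W + W) = 3 + (-2 + W)/((2*W)) = 3 + (-2 + W)*(1/(2*W)) = 3 + (-2 + W)/(2*W))
o(s, n) = ¾ + n (o(s, n) = (n - 3) + (7/2 - 1/(-4)) = (-3 + n) + (7/2 - 1*(-¼)) = (-3 + n) + (7/2 + ¼) = (-3 + n) + 15/4 = ¾ + n)
f(k) = -9/4 + k² (f(k) = k*k + (¾ - 3) = k² - 9/4 = -9/4 + k²)
f(3)*(-34 + Q(11)) = (-9/4 + 3²)*(-34 + 3) = (-9/4 + 9)*(-31) = (27/4)*(-31) = -837/4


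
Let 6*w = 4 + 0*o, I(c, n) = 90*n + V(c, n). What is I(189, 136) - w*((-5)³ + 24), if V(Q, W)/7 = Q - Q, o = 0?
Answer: 36922/3 ≈ 12307.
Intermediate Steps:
V(Q, W) = 0 (V(Q, W) = 7*(Q - Q) = 7*0 = 0)
I(c, n) = 90*n (I(c, n) = 90*n + 0 = 90*n)
w = ⅔ (w = (4 + 0*0)/6 = (4 + 0)/6 = (⅙)*4 = ⅔ ≈ 0.66667)
I(189, 136) - w*((-5)³ + 24) = 90*136 - 2*((-5)³ + 24)/3 = 12240 - 2*(-125 + 24)/3 = 12240 - 2*(-101)/3 = 12240 - 1*(-202/3) = 12240 + 202/3 = 36922/3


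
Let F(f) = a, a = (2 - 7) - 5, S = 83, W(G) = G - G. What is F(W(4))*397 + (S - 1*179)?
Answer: -4066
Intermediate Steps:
W(G) = 0
a = -10 (a = -5 - 5 = -10)
F(f) = -10
F(W(4))*397 + (S - 1*179) = -10*397 + (83 - 1*179) = -3970 + (83 - 179) = -3970 - 96 = -4066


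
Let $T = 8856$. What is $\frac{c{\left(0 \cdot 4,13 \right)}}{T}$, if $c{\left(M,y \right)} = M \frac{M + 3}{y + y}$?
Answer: $0$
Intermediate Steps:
$c{\left(M,y \right)} = \frac{M \left(3 + M\right)}{2 y}$ ($c{\left(M,y \right)} = M \frac{3 + M}{2 y} = \frac{M \left(3 + M\right)}{2 y}$)
$\frac{c{\left(0 \cdot 4,13 \right)}}{T} = \frac{\frac{1}{2} \cdot 0 \cdot 4 \cdot \frac{1}{13} \left(3 + 0 \cdot 4\right)}{8856} = \frac{1}{2} \cdot 0 \cdot \frac{1}{13} \left(3 + 0\right) \frac{1}{8856} = \frac{1}{2} \cdot 0 \cdot \frac{1}{13} \cdot 3 \cdot \frac{1}{8856} = 0 \cdot \frac{1}{8856} = 0$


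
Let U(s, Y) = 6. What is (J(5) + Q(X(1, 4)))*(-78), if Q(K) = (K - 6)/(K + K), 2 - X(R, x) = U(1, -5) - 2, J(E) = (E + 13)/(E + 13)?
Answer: -234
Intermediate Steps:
J(E) = 1 (J(E) = (13 + E)/(13 + E) = 1)
X(R, x) = -2 (X(R, x) = 2 - (6 - 2) = 2 - 1*4 = 2 - 4 = -2)
Q(K) = (-6 + K)/(2*K) (Q(K) = (-6 + K)/((2*K)) = (-6 + K)*(1/(2*K)) = (-6 + K)/(2*K))
(J(5) + Q(X(1, 4)))*(-78) = (1 + (1/2)*(-6 - 2)/(-2))*(-78) = (1 + (1/2)*(-1/2)*(-8))*(-78) = (1 + 2)*(-78) = 3*(-78) = -234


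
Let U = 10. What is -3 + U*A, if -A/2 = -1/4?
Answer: 2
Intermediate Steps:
A = 1/2 (A = -(-2)/4 = -2*(-1/4) = 1/2 ≈ 0.50000)
-3 + U*A = -3 + 10*(1/2) = -3 + 5 = 2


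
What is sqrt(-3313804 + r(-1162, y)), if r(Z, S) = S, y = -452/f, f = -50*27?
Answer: I*sqrt(6710452422)/45 ≈ 1820.4*I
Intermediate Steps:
f = -1350
y = 226/675 (y = -452/(-1350) = -452*(-1/1350) = 226/675 ≈ 0.33482)
sqrt(-3313804 + r(-1162, y)) = sqrt(-3313804 + 226/675) = sqrt(-2236817474/675) = I*sqrt(6710452422)/45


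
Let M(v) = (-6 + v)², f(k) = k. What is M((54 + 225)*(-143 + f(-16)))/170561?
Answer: 1968430689/170561 ≈ 11541.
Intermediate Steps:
M((54 + 225)*(-143 + f(-16)))/170561 = (-6 + (54 + 225)*(-143 - 16))²/170561 = (-6 + 279*(-159))²*(1/170561) = (-6 - 44361)²*(1/170561) = (-44367)²*(1/170561) = 1968430689*(1/170561) = 1968430689/170561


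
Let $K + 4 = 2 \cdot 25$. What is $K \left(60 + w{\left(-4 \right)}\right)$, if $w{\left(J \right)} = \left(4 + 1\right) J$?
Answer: $1840$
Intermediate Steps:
$w{\left(J \right)} = 5 J$
$K = 46$ ($K = -4 + 2 \cdot 25 = -4 + 50 = 46$)
$K \left(60 + w{\left(-4 \right)}\right) = 46 \left(60 + 5 \left(-4\right)\right) = 46 \left(60 - 20\right) = 46 \cdot 40 = 1840$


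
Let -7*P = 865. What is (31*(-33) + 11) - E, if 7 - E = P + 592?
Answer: -3854/7 ≈ -550.57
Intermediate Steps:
P = -865/7 (P = -1/7*865 = -865/7 ≈ -123.57)
E = -3230/7 (E = 7 - (-865/7 + 592) = 7 - 1*3279/7 = 7 - 3279/7 = -3230/7 ≈ -461.43)
(31*(-33) + 11) - E = (31*(-33) + 11) - 1*(-3230/7) = (-1023 + 11) + 3230/7 = -1012 + 3230/7 = -3854/7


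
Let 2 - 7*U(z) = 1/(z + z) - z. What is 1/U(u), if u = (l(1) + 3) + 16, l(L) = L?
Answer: 280/879 ≈ 0.31854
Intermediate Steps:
u = 20 (u = (1 + 3) + 16 = 4 + 16 = 20)
U(z) = 2/7 - 1/(14*z) + z/7 (U(z) = 2/7 - (1/(z + z) - z)/7 = 2/7 - (1/(2*z) - z)/7 = 2/7 + (-1/(14*z) + z/7) = 2/7 - 1/(14*z) + z/7)
1/U(u) = 1/((1/14)*(-1 + 2*20*(2 + 20))/20) = 1/((1/14)*(1/20)*(-1 + 2*20*22)) = 1/((1/14)*(1/20)*(-1 + 880)) = 1/((1/14)*(1/20)*879) = 1/(879/280) = 280/879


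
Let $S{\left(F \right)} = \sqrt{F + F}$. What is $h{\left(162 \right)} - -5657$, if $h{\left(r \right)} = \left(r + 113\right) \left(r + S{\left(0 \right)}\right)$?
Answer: $50207$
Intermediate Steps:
$S{\left(F \right)} = \sqrt{2} \sqrt{F}$ ($S{\left(F \right)} = \sqrt{2 F} = \sqrt{2} \sqrt{F}$)
$h{\left(r \right)} = r \left(113 + r\right)$ ($h{\left(r \right)} = \left(r + 113\right) \left(r + \sqrt{2} \sqrt{0}\right) = \left(113 + r\right) \left(r + \sqrt{2} \cdot 0\right) = \left(113 + r\right) \left(r + 0\right) = \left(113 + r\right) r = r \left(113 + r\right)$)
$h{\left(162 \right)} - -5657 = 162 \left(113 + 162\right) - -5657 = 162 \cdot 275 + 5657 = 44550 + 5657 = 50207$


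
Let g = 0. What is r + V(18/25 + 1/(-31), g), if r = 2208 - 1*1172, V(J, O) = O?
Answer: 1036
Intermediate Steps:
r = 1036 (r = 2208 - 1172 = 1036)
r + V(18/25 + 1/(-31), g) = 1036 + 0 = 1036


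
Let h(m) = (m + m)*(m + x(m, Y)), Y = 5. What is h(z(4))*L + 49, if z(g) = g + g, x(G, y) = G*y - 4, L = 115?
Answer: 81009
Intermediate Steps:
x(G, y) = -4 + G*y
z(g) = 2*g
h(m) = 2*m*(-4 + 6*m) (h(m) = (m + m)*(m + (-4 + m*5)) = (2*m)*(m + (-4 + 5*m)) = (2*m)*(-4 + 6*m) = 2*m*(-4 + 6*m))
h(z(4))*L + 49 = (4*(2*4)*(-2 + 3*(2*4)))*115 + 49 = (4*8*(-2 + 3*8))*115 + 49 = (4*8*(-2 + 24))*115 + 49 = (4*8*22)*115 + 49 = 704*115 + 49 = 80960 + 49 = 81009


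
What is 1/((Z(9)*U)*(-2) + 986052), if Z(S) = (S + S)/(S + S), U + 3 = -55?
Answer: 1/986168 ≈ 1.0140e-6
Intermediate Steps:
U = -58 (U = -3 - 55 = -58)
Z(S) = 1 (Z(S) = (2*S)/((2*S)) = (2*S)*(1/(2*S)) = 1)
1/((Z(9)*U)*(-2) + 986052) = 1/((1*(-58))*(-2) + 986052) = 1/(-58*(-2) + 986052) = 1/(116 + 986052) = 1/986168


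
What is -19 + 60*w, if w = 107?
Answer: 6401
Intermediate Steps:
-19 + 60*w = -19 + 60*107 = -19 + 6420 = 6401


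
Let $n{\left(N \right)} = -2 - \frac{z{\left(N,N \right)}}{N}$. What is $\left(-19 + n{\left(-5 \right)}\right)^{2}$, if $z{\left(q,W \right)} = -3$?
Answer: $\frac{11664}{25} \approx 466.56$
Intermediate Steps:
$n{\left(N \right)} = -2 + \frac{3}{N}$ ($n{\left(N \right)} = -2 - - \frac{3}{N} = -2 + \frac{3}{N}$)
$\left(-19 + n{\left(-5 \right)}\right)^{2} = \left(-19 - \left(2 - \frac{3}{-5}\right)\right)^{2} = \left(-19 + \left(-2 + 3 \left(- \frac{1}{5}\right)\right)\right)^{2} = \left(-19 - \frac{13}{5}\right)^{2} = \left(- \frac{108}{5}\right)^{2} = \frac{11664}{25}$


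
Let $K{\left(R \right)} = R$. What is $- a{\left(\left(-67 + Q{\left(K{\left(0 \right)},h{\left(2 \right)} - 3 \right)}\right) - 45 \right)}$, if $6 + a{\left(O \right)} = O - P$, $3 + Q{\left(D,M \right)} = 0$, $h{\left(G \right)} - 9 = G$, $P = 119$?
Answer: $240$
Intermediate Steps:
$h{\left(G \right)} = 9 + G$
$Q{\left(D,M \right)} = -3$ ($Q{\left(D,M \right)} = -3 + 0 = -3$)
$a{\left(O \right)} = -125 + O$ ($a{\left(O \right)} = -6 + \left(O - 119\right) = -6 + \left(-119 + O\right) = -125 + O$)
$- a{\left(\left(-67 + Q{\left(K{\left(0 \right)},h{\left(2 \right)} - 3 \right)}\right) - 45 \right)} = - (-125 - 115) = \left(-1\right) \left(-240\right) = 240$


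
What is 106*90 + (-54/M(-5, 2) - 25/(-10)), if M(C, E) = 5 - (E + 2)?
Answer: 18977/2 ≈ 9488.5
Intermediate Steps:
M(C, E) = 3 - E (M(C, E) = 5 - (2 + E) = 5 + (-2 - E) = 3 - E)
106*90 + (-54/M(-5, 2) - 25/(-10)) = 106*90 + (-54/(3 - 1*2) - 25/(-10)) = 9540 + (-54/(3 - 2) - 25*(-1/10)) = 9540 + (-54/1 + 5/2) = 9540 + (-54*1 + 5/2) = 9540 + (-54 + 5/2) = 9540 - 103/2 = 18977/2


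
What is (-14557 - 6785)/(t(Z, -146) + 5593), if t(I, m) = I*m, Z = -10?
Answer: -7114/2351 ≈ -3.0259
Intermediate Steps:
(-14557 - 6785)/(t(Z, -146) + 5593) = (-14557 - 6785)/(-10*(-146) + 5593) = -21342/(1460 + 5593) = -21342/7053 = -21342*1/7053 = -7114/2351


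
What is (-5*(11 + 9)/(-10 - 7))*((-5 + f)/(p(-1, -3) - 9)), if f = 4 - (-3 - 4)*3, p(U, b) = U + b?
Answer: -2000/221 ≈ -9.0498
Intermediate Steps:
f = 25 (f = 4 - (-7)*3 = 4 - 1*(-21) = 4 + 21 = 25)
(-5*(11 + 9)/(-10 - 7))*((-5 + f)/(p(-1, -3) - 9)) = (-5*(11 + 9)/(-10 - 7))*((-5 + 25)/((-1 - 3) - 9)) = (-100/(-17))*(20/(-4 - 9)) = (-100*(-1)/17)*(20/(-13)) = (-5*(-20/17))*(20*(-1/13)) = (100/17)*(-20/13) = -2000/221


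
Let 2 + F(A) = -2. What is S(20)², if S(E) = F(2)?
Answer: 16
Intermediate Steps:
F(A) = -4 (F(A) = -2 - 2 = -4)
S(E) = -4
S(20)² = (-4)² = 16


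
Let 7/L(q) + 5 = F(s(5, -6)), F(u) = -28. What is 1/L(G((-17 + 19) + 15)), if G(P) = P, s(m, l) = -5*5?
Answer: -33/7 ≈ -4.7143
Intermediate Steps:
s(m, l) = -25
L(q) = -7/33 (L(q) = 7/(-5 - 28) = 7/(-33) = 7*(-1/33) = -7/33)
1/L(G((-17 + 19) + 15)) = 1/(-7/33) = -33/7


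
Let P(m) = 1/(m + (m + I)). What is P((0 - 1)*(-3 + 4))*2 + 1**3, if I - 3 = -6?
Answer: 3/5 ≈ 0.60000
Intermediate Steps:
I = -3 (I = 3 - 6 = -3)
P(m) = 1/(-3 + 2*m) (P(m) = 1/(m + (m - 3)) = 1/(m + (-3 + m)) = 1/(-3 + 2*m))
P((0 - 1)*(-3 + 4))*2 + 1**3 = 2/(-3 + 2*((0 - 1)*(-3 + 4))) + 1**3 = 2/(-3 + 2*(-1*1)) + 1 = 2/(-3 + 2*(-1)) + 1 = 2/(-3 - 2) + 1 = 2/(-5) + 1 = -1/5*2 + 1 = -2/5 + 1 = 3/5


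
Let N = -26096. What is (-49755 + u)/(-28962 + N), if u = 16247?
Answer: 16754/27529 ≈ 0.60859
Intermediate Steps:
(-49755 + u)/(-28962 + N) = (-49755 + 16247)/(-28962 - 26096) = -33508/(-55058) = -33508*(-1/55058) = 16754/27529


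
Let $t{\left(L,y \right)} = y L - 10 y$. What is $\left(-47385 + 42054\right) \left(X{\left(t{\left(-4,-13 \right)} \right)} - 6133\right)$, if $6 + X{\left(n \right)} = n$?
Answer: $31756767$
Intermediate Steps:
$t{\left(L,y \right)} = - 10 y + L y$ ($t{\left(L,y \right)} = L y - 10 y = - 10 y + L y$)
$X{\left(n \right)} = -6 + n$
$\left(-47385 + 42054\right) \left(X{\left(t{\left(-4,-13 \right)} \right)} - 6133\right) = \left(-47385 + 42054\right) \left(\left(-6 - 13 \left(-10 - 4\right)\right) - 6133\right) = - 5331 \left(\left(-6 - -182\right) - 6133\right) = - 5331 \left(\left(-6 + 182\right) - 6133\right) = - 5331 \left(176 - 6133\right) = \left(-5331\right) \left(-5957\right) = 31756767$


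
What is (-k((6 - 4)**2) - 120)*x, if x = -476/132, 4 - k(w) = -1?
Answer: 14875/33 ≈ 450.76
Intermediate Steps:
k(w) = 5 (k(w) = 4 - 1*(-1) = 4 + 1 = 5)
x = -119/33 (x = -476*1/132 = -119/33 ≈ -3.6061)
(-k((6 - 4)**2) - 120)*x = (-1*5 - 120)*(-119/33) = (-5 - 120)*(-119/33) = -125*(-119/33) = 14875/33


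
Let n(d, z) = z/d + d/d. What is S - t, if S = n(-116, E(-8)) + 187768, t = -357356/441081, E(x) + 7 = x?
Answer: 9607323311035/51165396 ≈ 1.8777e+5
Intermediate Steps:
E(x) = -7 + x
n(d, z) = 1 + z/d (n(d, z) = z/d + 1 = 1 + z/d)
t = -357356/441081 ≈ -0.81018
S = 21781219/116 (S = (-116 + (-7 - 8))/(-116) + 187768 = -(-116 - 15)/116 + 187768 = -1/116*(-131) + 187768 = 131/116 + 187768 = 21781219/116 ≈ 1.8777e+5)
S - t = 21781219/116 - 1*(-357356/441081) = 21781219/116 + 357356/441081 = 9607323311035/51165396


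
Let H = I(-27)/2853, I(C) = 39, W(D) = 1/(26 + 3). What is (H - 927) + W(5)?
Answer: -25564405/27579 ≈ -926.95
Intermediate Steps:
W(D) = 1/29
H = 13/951 (H = 39/2853 = 39*(1/2853) = 13/951 ≈ 0.013670)
(H - 927) + W(5) = (13/951 - 927) + 1/29 = -881564/951 + 1/29 = -25564405/27579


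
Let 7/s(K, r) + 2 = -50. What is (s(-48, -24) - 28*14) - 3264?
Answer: -190119/52 ≈ -3656.1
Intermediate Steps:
s(K, r) = -7/52 (s(K, r) = 7/(-2 - 50) = 7/(-52) = 7*(-1/52) = -7/52)
(s(-48, -24) - 28*14) - 3264 = (-7/52 - 28*14) - 3264 = (-7/52 - 392) - 3264 = -20391/52 - 3264 = -190119/52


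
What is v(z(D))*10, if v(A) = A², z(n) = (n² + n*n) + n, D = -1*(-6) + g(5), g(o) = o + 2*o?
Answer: 8154090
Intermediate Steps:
g(o) = 3*o
D = 21 (D = -1*(-6) + 3*5 = 6 + 15 = 21)
z(n) = n + 2*n² (z(n) = (n² + n²) + n = 2*n² + n = n + 2*n²)
v(z(D))*10 = (21*(1 + 2*21))²*10 = (21*(1 + 42))²*10 = (21*43)²*10 = 903²*10 = 815409*10 = 8154090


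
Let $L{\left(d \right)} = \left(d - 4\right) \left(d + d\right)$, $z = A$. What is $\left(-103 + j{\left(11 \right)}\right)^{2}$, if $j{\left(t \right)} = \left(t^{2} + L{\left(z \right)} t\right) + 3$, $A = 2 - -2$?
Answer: $441$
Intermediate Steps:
$A = 4$ ($A = 2 + 2 = 4$)
$z = 4$
$L{\left(d \right)} = 2 d \left(-4 + d\right)$ ($L{\left(d \right)} = \left(-4 + d\right) 2 d = 2 d \left(-4 + d\right)$)
$j{\left(t \right)} = 3 + t^{2}$ ($j{\left(t \right)} = \left(t^{2} + 2 \cdot 4 \left(-4 + 4\right) t\right) + 3 = \left(t^{2} + 2 \cdot 4 \cdot 0 t\right) + 3 = \left(t^{2} + 0 t\right) + 3 = \left(t^{2} + 0\right) + 3 = t^{2} + 3 = 3 + t^{2}$)
$\left(-103 + j{\left(11 \right)}\right)^{2} = \left(-103 + \left(3 + 11^{2}\right)\right)^{2} = \left(-103 + \left(3 + 121\right)\right)^{2} = \left(-103 + 124\right)^{2} = 21^{2} = 441$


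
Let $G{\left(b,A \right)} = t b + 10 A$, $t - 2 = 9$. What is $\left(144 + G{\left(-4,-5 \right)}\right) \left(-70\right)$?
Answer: $-3500$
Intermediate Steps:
$t = 11$ ($t = 2 + 9 = 11$)
$G{\left(b,A \right)} = 10 A + 11 b$ ($G{\left(b,A \right)} = 11 b + 10 A = 10 A + 11 b$)
$\left(144 + G{\left(-4,-5 \right)}\right) \left(-70\right) = \left(144 + \left(10 \left(-5\right) + 11 \left(-4\right)\right)\right) \left(-70\right) = \left(144 - 94\right) \left(-70\right) = 50 \left(-70\right) = -3500$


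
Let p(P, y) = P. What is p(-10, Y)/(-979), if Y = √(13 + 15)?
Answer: 10/979 ≈ 0.010215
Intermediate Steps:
Y = 2*√7 (Y = √28 = 2*√7 ≈ 5.2915)
p(-10, Y)/(-979) = -10/(-979) = -10*(-1/979) = 10/979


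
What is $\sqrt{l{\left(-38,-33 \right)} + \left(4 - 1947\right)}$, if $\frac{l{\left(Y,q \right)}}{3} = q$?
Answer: $i \sqrt{2042} \approx 45.188 i$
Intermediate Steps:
$l{\left(Y,q \right)} = 3 q$
$\sqrt{l{\left(-38,-33 \right)} + \left(4 - 1947\right)} = \sqrt{3 \left(-33\right) + \left(4 - 1947\right)} = \sqrt{-99 + \left(4 - 1947\right)} = \sqrt{-99 - 1943} = \sqrt{-2042} = i \sqrt{2042}$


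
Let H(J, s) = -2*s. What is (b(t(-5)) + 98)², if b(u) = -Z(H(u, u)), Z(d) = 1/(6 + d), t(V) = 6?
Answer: 346921/36 ≈ 9636.7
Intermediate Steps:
b(u) = -1/(6 - 2*u)
(b(t(-5)) + 98)² = (1/(2*(-3 + 6)) + 98)² = ((½)/3 + 98)² = ((½)*(⅓) + 98)² = (⅙ + 98)² = (589/6)² = 346921/36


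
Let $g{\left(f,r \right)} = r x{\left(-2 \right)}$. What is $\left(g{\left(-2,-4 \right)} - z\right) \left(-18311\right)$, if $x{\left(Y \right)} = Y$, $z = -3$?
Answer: $-201421$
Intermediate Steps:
$g{\left(f,r \right)} = - 2 r$ ($g{\left(f,r \right)} = r \left(-2\right) = - 2 r$)
$\left(g{\left(-2,-4 \right)} - z\right) \left(-18311\right) = \left(\left(-2\right) \left(-4\right) - -3\right) \left(-18311\right) = \left(8 + 3\right) \left(-18311\right) = 11 \left(-18311\right) = -201421$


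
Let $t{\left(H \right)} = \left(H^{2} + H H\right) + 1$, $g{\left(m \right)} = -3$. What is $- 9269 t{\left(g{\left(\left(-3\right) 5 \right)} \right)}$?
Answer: $-176111$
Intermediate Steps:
$t{\left(H \right)} = 1 + 2 H^{2}$ ($t{\left(H \right)} = \left(H^{2} + H^{2}\right) + 1 = 2 H^{2} + 1 = 1 + 2 H^{2}$)
$- 9269 t{\left(g{\left(\left(-3\right) 5 \right)} \right)} = - 9269 \left(1 + 2 \left(-3\right)^{2}\right) = - 9269 \left(1 + 2 \cdot 9\right) = - 9269 \left(1 + 18\right) = \left(-9269\right) 19 = -176111$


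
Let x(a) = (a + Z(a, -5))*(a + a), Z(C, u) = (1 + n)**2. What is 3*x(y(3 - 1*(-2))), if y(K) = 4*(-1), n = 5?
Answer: -768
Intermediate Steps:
y(K) = -4
Z(C, u) = 36 (Z(C, u) = (1 + 5)**2 = 6**2 = 36)
x(a) = 2*a*(36 + a) (x(a) = (a + 36)*(a + a) = (36 + a)*(2*a) = 2*a*(36 + a))
3*x(y(3 - 1*(-2))) = 3*(2*(-4)*(36 - 4)) = 3*(2*(-4)*32) = 3*(-256) = -768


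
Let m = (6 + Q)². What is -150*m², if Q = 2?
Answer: -614400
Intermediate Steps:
m = 64 (m = (6 + 2)² = 8² = 64)
-150*m² = -150*64² = -150*4096 = -614400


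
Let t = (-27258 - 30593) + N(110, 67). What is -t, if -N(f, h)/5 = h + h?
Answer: 58521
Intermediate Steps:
N(f, h) = -10*h (N(f, h) = -5*(h + h) = -10*h)
t = -58521 (t = (-27258 - 30593) - 10*67 = -57851 - 670 = -58521)
-t = -1*(-58521) = 58521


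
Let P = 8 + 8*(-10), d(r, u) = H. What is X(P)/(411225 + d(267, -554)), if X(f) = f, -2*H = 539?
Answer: -144/821911 ≈ -0.00017520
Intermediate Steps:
H = -539/2 (H = -½*539 = -539/2 ≈ -269.50)
d(r, u) = -539/2
P = -72 (P = 8 - 80 = -72)
X(P)/(411225 + d(267, -554)) = -72/(411225 - 539/2) = -72/821911/2 = -72*2/821911 = -144/821911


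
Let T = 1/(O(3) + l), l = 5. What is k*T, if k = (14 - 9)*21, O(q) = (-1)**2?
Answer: 35/2 ≈ 17.500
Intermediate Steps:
O(q) = 1
k = 105 (k = 5*21 = 105)
T = 1/6 (T = 1/(1 + 5) = 1/6 ≈ 0.16667)
k*T = 105*(1/6) = 35/2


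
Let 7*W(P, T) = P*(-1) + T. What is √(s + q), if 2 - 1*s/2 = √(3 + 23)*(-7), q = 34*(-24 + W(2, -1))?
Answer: √(-40502 + 686*√26)/7 ≈ 27.481*I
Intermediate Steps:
W(P, T) = -P/7 + T/7 (W(P, T) = (P*(-1) + T)/7 = (-P + T)/7 = (T - P)/7 = -P/7 + T/7)
q = -5814/7 (q = 34*(-24 + (-⅐*2 + (⅐)*(-1))) = 34*(-24 + (-2/7 - ⅐)) = 34*(-24 - 3/7) = 34*(-171/7) = -5814/7 ≈ -830.57)
s = 4 + 14*√26 (s = 4 - 2*√(3 + 23)*(-7) = 4 - 2*√26*(-7) = 4 - (-14)*√26 = 4 + 14*√26 ≈ 75.386)
√(s + q) = √((4 + 14*√26) - 5814/7) = √(-5786/7 + 14*√26)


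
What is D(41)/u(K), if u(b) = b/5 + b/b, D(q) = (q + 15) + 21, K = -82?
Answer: -5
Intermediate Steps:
D(q) = 36 + q (D(q) = (15 + q) + 21 = 36 + q)
u(b) = 1 + b/5 (u(b) = b*(⅕) + 1 = b/5 + 1 = 1 + b/5)
D(41)/u(K) = (36 + 41)/(1 + (⅕)*(-82)) = 77/(1 - 82/5) = 77/(-77/5) = 77*(-5/77) = -5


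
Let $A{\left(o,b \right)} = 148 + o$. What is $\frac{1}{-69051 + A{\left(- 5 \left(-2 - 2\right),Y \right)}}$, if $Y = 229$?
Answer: $- \frac{1}{68883} \approx -1.4517 \cdot 10^{-5}$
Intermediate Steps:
$\frac{1}{-69051 + A{\left(- 5 \left(-2 - 2\right),Y \right)}} = \frac{1}{-69051 + \left(148 - 5 \left(-2 - 2\right)\right)} = \frac{1}{-69051 + \left(148 - -20\right)} = \frac{1}{-69051 + \left(148 + 20\right)} = \frac{1}{-69051 + 168} = \frac{1}{-68883} = - \frac{1}{68883}$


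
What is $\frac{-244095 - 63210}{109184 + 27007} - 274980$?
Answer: $- \frac{12483369495}{45397} \approx -2.7498 \cdot 10^{5}$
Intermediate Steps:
$\frac{-244095 - 63210}{109184 + 27007} - 274980 = - \frac{307305}{136191} - 274980 = \left(-307305\right) \frac{1}{136191} - 274980 = - \frac{102435}{45397} - 274980 = - \frac{12483369495}{45397}$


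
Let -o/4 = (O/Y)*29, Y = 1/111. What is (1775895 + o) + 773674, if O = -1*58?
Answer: 3296377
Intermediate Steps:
Y = 1/111 (Y = 1*(1/111) = 1/111 ≈ 0.0090090)
O = -58
o = 746808 (o = -4*-58/(1/111)*29 = -4*111*(-58)*29 = -(-25752)*29 = -4*(-186702) = 746808)
(1775895 + o) + 773674 = (1775895 + 746808) + 773674 = 2522703 + 773674 = 3296377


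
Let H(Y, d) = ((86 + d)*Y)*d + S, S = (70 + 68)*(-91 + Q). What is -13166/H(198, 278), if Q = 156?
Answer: -6583/10022493 ≈ -0.00065682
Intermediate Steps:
S = 8970 (S = (70 + 68)*(-91 + 156) = 138*65 = 8970)
H(Y, d) = 8970 + Y*d*(86 + d) (H(Y, d) = ((86 + d)*Y)*d + 8970 = (Y*(86 + d))*d + 8970 = Y*d*(86 + d) + 8970 = 8970 + Y*d*(86 + d))
-13166/H(198, 278) = -13166/(8970 + 198*278² + 86*198*278) = -13166/(8970 + 198*77284 + 4733784) = -13166/(8970 + 15302232 + 4733784) = -13166/20044986 = -13166*1/20044986 = -6583/10022493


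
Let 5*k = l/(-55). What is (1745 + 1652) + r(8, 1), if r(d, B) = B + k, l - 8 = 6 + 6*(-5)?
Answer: 934466/275 ≈ 3398.1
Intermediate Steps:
l = -16 (l = 8 + (6 + 6*(-5)) = 8 + (6 - 30) = 8 - 24 = -16)
k = 16/275 (k = (-16/(-55))/5 = (-16*(-1/55))/5 = (⅕)*(16/55) = 16/275 ≈ 0.058182)
r(d, B) = 16/275 + B (r(d, B) = B + 16/275 = 16/275 + B)
(1745 + 1652) + r(8, 1) = (1745 + 1652) + (16/275 + 1) = 3397 + 291/275 = 934466/275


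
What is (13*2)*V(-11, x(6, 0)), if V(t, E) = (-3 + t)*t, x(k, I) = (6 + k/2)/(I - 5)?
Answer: 4004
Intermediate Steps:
x(k, I) = (6 + k/2)/(-5 + I) (x(k, I) = (6 + k*(½))/(-5 + I) = (6 + k/2)/(-5 + I))
V(t, E) = t*(-3 + t)
(13*2)*V(-11, x(6, 0)) = (13*2)*(-11*(-3 - 11)) = 26*(-11*(-14)) = 26*154 = 4004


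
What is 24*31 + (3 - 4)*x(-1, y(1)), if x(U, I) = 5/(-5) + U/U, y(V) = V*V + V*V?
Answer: 744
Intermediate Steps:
y(V) = 2*V² (y(V) = V² + V² = 2*V²)
x(U, I) = 0 (x(U, I) = 5*(-⅕) + 1 = -1 + 1 = 0)
24*31 + (3 - 4)*x(-1, y(1)) = 24*31 + (3 - 4)*0 = 744 - 1*0 = 744 + 0 = 744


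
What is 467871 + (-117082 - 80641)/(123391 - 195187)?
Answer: 33591464039/71796 ≈ 4.6787e+5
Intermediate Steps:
467871 + (-117082 - 80641)/(123391 - 195187) = 467871 - 197723/(-71796) = 467871 - 197723*(-1/71796) = 467871 + 197723/71796 = 33591464039/71796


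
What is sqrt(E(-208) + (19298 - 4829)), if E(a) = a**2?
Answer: sqrt(57733) ≈ 240.28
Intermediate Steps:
sqrt(E(-208) + (19298 - 4829)) = sqrt((-208)**2 + (19298 - 4829)) = sqrt(43264 + 14469) = sqrt(57733)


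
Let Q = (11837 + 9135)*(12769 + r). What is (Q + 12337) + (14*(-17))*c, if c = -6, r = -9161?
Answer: 75680741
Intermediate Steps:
Q = 75666976 (Q = (11837 + 9135)*(12769 - 9161) = 20972*3608 = 75666976)
(Q + 12337) + (14*(-17))*c = (75666976 + 12337) + (14*(-17))*(-6) = 75679313 - 238*(-6) = 75679313 + 1428 = 75680741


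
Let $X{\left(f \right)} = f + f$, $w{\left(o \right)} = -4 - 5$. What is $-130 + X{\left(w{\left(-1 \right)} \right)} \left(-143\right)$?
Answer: $2444$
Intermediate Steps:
$w{\left(o \right)} = -9$
$X{\left(f \right)} = 2 f$
$-130 + X{\left(w{\left(-1 \right)} \right)} \left(-143\right) = -130 + 2 \left(-9\right) \left(-143\right) = -130 - -2574 = -130 + 2574 = 2444$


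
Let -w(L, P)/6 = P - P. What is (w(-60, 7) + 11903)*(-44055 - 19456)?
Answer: -755971433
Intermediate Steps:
w(L, P) = 0 (w(L, P) = -6*(P - P) = -6*0 = 0)
(w(-60, 7) + 11903)*(-44055 - 19456) = (0 + 11903)*(-44055 - 19456) = 11903*(-63511) = -755971433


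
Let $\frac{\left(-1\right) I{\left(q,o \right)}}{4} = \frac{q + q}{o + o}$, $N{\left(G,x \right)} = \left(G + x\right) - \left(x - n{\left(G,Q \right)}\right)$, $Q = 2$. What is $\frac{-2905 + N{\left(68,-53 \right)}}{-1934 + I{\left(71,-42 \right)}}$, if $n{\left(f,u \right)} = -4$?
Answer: $\frac{59661}{40472} \approx 1.4741$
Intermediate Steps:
$N{\left(G,x \right)} = -4 + G$ ($N{\left(G,x \right)} = \left(G + x\right) - \left(4 + x\right) = -4 + G$)
$I{\left(q,o \right)} = - \frac{4 q}{o}$ ($I{\left(q,o \right)} = - 4 \frac{q + q}{o + o} = - 4 \frac{2 q}{2 o} = - 4 \cdot 2 q \frac{1}{2 o} = - 4 \frac{q}{o} = - \frac{4 q}{o}$)
$\frac{-2905 + N{\left(68,-53 \right)}}{-1934 + I{\left(71,-42 \right)}} = \frac{-2905 + \left(-4 + 68\right)}{-1934 - \frac{284}{-42}} = \frac{-2905 + 64}{-1934 - 284 \left(- \frac{1}{42}\right)} = - \frac{2841}{-1934 + \frac{142}{21}} = - \frac{2841}{- \frac{40472}{21}} = \left(-2841\right) \left(- \frac{21}{40472}\right) = \frac{59661}{40472}$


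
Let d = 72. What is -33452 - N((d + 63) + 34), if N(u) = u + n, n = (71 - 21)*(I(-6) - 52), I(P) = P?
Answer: -30721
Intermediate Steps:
n = -2900 (n = (71 - 21)*(-6 - 52) = 50*(-58) = -2900)
N(u) = -2900 + u (N(u) = u - 2900 = -2900 + u)
-33452 - N((d + 63) + 34) = -33452 - (-2900 + ((72 + 63) + 34)) = -33452 - (-2900 + (135 + 34)) = -33452 - (-2900 + 169) = -33452 - 1*(-2731) = -33452 + 2731 = -30721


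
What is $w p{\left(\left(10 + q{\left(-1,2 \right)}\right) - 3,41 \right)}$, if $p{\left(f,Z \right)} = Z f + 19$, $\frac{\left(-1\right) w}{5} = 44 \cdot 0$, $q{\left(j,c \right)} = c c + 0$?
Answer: $0$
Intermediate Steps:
$q{\left(j,c \right)} = c^{2}$ ($q{\left(j,c \right)} = c^{2} + 0 = c^{2}$)
$w = 0$ ($w = - 5 \cdot 44 \cdot 0 = \left(-5\right) 0 = 0$)
$p{\left(f,Z \right)} = 19 + Z f$
$w p{\left(\left(10 + q{\left(-1,2 \right)}\right) - 3,41 \right)} = 0 \left(19 + 41 \left(\left(10 + 2^{2}\right) - 3\right)\right) = 0 \left(19 + 41 \left(\left(10 + 4\right) - 3\right)\right) = 0 \left(19 + 41 \left(14 - 3\right)\right) = 0 \left(19 + 41 \cdot 11\right) = 0 \left(19 + 451\right) = 0 \cdot 470 = 0$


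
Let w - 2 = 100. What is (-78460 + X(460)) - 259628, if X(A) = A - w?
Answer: -337730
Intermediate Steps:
w = 102 (w = 2 + 100 = 102)
X(A) = -102 + A (X(A) = A - 1*102 = A - 102 = -102 + A)
(-78460 + X(460)) - 259628 = (-78460 + (-102 + 460)) - 259628 = (-78460 + 358) - 259628 = -78102 - 259628 = -337730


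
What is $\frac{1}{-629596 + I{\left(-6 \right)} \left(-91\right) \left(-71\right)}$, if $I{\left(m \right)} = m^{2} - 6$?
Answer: $- \frac{1}{435766} \approx -2.2948 \cdot 10^{-6}$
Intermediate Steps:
$I{\left(m \right)} = -6 + m^{2}$ ($I{\left(m \right)} = m^{2} - 6 = -6 + m^{2}$)
$\frac{1}{-629596 + I{\left(-6 \right)} \left(-91\right) \left(-71\right)} = \frac{1}{-629596 + \left(-6 + \left(-6\right)^{2}\right) \left(-91\right) \left(-71\right)} = \frac{1}{-629596 + \left(-6 + 36\right) \left(-91\right) \left(-71\right)} = \frac{1}{-629596 + 30 \left(-91\right) \left(-71\right)} = \frac{1}{-629596 - -193830} = \frac{1}{-629596 + 193830} = \frac{1}{-435766} = - \frac{1}{435766}$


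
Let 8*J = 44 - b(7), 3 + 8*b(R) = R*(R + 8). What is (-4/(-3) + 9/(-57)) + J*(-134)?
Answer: -476303/912 ≈ -522.26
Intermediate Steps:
b(R) = -3/8 + R*(8 + R)/8 (b(R) = -3/8 + (R*(R + 8))/8 = -3/8 + (R*(8 + R))/8 = -3/8 + R*(8 + R)/8)
J = 125/32 (J = (44 - (-3/8 + 7 + (1/8)*7**2))/8 = (44 - (-3/8 + 7 + (1/8)*49))/8 = (44 - (-3/8 + 7 + 49/8))/8 = (44 - 1*51/4)/8 = (44 - 51/4)/8 = (1/8)*(125/4) = 125/32 ≈ 3.9063)
(-4/(-3) + 9/(-57)) + J*(-134) = (-4/(-3) + 9/(-57)) + (125/32)*(-134) = (-4*(-1/3) + 9*(-1/57)) - 8375/16 = (4/3 - 3/19) - 8375/16 = 67/57 - 8375/16 = -476303/912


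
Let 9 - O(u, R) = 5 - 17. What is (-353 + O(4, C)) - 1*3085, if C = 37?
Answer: -3417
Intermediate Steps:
O(u, R) = 21 (O(u, R) = 9 - (5 - 17) = 9 - 1*(-12) = 9 + 12 = 21)
(-353 + O(4, C)) - 1*3085 = (-353 + 21) - 1*3085 = -332 - 3085 = -3417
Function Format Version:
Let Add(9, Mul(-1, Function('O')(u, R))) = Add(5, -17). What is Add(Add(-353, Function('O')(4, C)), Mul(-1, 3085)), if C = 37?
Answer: -3417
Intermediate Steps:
Function('O')(u, R) = 21 (Function('O')(u, R) = Add(9, Mul(-1, Add(5, -17))) = Add(9, Mul(-1, -12)) = Add(9, 12) = 21)
Add(Add(-353, Function('O')(4, C)), Mul(-1, 3085)) = Add(Add(-353, 21), Mul(-1, 3085)) = Add(-332, -3085) = -3417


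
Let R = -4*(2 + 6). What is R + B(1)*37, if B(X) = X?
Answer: 5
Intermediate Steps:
R = -32 (R = -4*8 = -32)
R + B(1)*37 = -32 + 1*37 = -32 + 37 = 5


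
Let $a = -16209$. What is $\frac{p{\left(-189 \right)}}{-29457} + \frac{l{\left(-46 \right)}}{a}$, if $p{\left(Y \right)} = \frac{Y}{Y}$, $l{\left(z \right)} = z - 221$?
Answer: $\frac{872090}{53052057} \approx 0.016438$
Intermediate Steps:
$l{\left(z \right)} = -221 + z$
$p{\left(Y \right)} = 1$
$\frac{p{\left(-189 \right)}}{-29457} + \frac{l{\left(-46 \right)}}{a} = 1 \frac{1}{-29457} + \frac{-221 - 46}{-16209} = 1 \left(- \frac{1}{29457}\right) - - \frac{89}{5403} = - \frac{1}{29457} + \frac{89}{5403} = \frac{872090}{53052057}$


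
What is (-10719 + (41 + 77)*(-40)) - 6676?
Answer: -22115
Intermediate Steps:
(-10719 + (41 + 77)*(-40)) - 6676 = (-10719 + 118*(-40)) - 6676 = (-10719 - 4720) - 6676 = -15439 - 6676 = -22115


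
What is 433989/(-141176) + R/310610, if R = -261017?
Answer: -85825329641/21925338680 ≈ -3.9144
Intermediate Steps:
433989/(-141176) + R/310610 = 433989/(-141176) - 261017/310610 = 433989*(-1/141176) - 261017*1/310610 = -433989/141176 - 261017/310610 = -85825329641/21925338680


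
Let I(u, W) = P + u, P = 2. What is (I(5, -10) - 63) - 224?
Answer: -280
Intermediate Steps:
I(u, W) = 2 + u
(I(5, -10) - 63) - 224 = ((2 + 5) - 63) - 224 = (7 - 63) - 224 = -56 - 224 = -280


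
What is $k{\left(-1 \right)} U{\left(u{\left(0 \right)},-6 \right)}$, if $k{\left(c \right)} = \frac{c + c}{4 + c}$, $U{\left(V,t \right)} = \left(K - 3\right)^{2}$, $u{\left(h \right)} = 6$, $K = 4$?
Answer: $- \frac{2}{3} \approx -0.66667$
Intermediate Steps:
$U{\left(V,t \right)} = 1$ ($U{\left(V,t \right)} = \left(4 - 3\right)^{2} = 1^{2} = 1$)
$k{\left(c \right)} = \frac{2 c}{4 + c}$
$k{\left(-1 \right)} U{\left(u{\left(0 \right)},-6 \right)} = 2 \left(-1\right) \frac{1}{4 - 1} \cdot 1 = 2 \left(-1\right) \frac{1}{3} \cdot 1 = \left(- \frac{2}{3}\right) 1 = - \frac{2}{3}$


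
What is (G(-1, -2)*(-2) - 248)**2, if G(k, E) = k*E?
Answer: 63504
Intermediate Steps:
G(k, E) = E*k
(G(-1, -2)*(-2) - 248)**2 = (-2*(-1)*(-2) - 248)**2 = (2*(-2) - 248)**2 = (-4 - 248)**2 = (-252)**2 = 63504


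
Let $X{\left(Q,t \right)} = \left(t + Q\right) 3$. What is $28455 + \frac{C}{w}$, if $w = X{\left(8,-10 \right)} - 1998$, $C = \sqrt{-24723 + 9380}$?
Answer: $28455 - \frac{i \sqrt{15343}}{2004} \approx 28455.0 - 0.06181 i$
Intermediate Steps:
$X{\left(Q,t \right)} = 3 Q + 3 t$ ($X{\left(Q,t \right)} = \left(Q + t\right) 3 = 3 Q + 3 t$)
$C = i \sqrt{15343}$ ($C = \sqrt{-15343} = i \sqrt{15343} \approx 123.87 i$)
$w = -2004$ ($w = \left(3 \cdot 8 + 3 \left(-10\right)\right) - 1998 = \left(24 - 30\right) - 1998 = -6 - 1998 = -2004$)
$28455 + \frac{C}{w} = 28455 + \frac{i \sqrt{15343}}{-2004} = 28455 + i \sqrt{15343} \left(- \frac{1}{2004}\right) = 28455 - \frac{i \sqrt{15343}}{2004}$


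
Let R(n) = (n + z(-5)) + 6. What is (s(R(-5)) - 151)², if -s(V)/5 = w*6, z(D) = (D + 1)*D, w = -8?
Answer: 7921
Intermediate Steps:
z(D) = D*(1 + D) (z(D) = (1 + D)*D = D*(1 + D))
R(n) = 26 + n (R(n) = (n - 5*(1 - 5)) + 6 = (n - 5*(-4)) + 6 = (n + 20) + 6 = (20 + n) + 6 = 26 + n)
s(V) = 240 (s(V) = -(-40)*6 = -5*(-48) = 240)
(s(R(-5)) - 151)² = (240 - 151)² = 89² = 7921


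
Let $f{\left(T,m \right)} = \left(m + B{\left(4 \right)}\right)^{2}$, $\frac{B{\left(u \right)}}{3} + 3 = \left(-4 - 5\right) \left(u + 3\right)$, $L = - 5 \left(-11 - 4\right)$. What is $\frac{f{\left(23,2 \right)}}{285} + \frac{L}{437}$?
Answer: $\frac{884693}{6555} \approx 134.96$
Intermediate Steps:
$L = 75$ ($L = \left(-5\right) \left(-15\right) = 75$)
$B{\left(u \right)} = -90 - 27 u$ ($B{\left(u \right)} = -9 + 3 \left(-4 - 5\right) \left(u + 3\right) = -9 + 3 \left(- 9 \left(3 + u\right)\right) = -9 + 3 \left(-27 - 9 u\right) = -9 - \left(81 + 27 u\right) = -90 - 27 u$)
$f{\left(T,m \right)} = \left(-198 + m\right)^{2}$ ($f{\left(T,m \right)} = \left(m - 198\right)^{2} = \left(-198 + m\right)^{2}$)
$\frac{f{\left(23,2 \right)}}{285} + \frac{L}{437} = \frac{\left(-198 + 2\right)^{2}}{285} + \frac{75}{437} = \left(-196\right)^{2} \cdot \frac{1}{285} + 75 \cdot \frac{1}{437} = 38416 \cdot \frac{1}{285} + \frac{75}{437} = \frac{38416}{285} + \frac{75}{437} = \frac{884693}{6555}$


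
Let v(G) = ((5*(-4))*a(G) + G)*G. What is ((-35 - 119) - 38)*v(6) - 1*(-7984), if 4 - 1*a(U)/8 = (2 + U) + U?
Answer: -1842128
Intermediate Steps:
a(U) = 16 - 16*U (a(U) = 32 - 8*((2 + U) + U) = 32 - 8*(2 + 2*U) = 32 + (-16 - 16*U) = 16 - 16*U)
v(G) = G*(-320 + 321*G) (v(G) = ((5*(-4))*(16 - 16*G) + G)*G = (-20*(16 - 16*G) + G)*G = ((-320 + 320*G) + G)*G = (-320 + 321*G)*G = G*(-320 + 321*G))
((-35 - 119) - 38)*v(6) - 1*(-7984) = ((-35 - 119) - 38)*(6*(-320 + 321*6)) - 1*(-7984) = (-154 - 38)*(6*(-320 + 1926)) + 7984 = -1152*1606 + 7984 = -192*9636 + 7984 = -1850112 + 7984 = -1842128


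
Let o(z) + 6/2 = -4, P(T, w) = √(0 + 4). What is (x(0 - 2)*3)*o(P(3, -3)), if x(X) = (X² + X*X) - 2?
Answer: -126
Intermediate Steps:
P(T, w) = 2 (P(T, w) = √4 = 2)
o(z) = -7 (o(z) = -3 - 4 = -7)
x(X) = -2 + 2*X² (x(X) = (X² + X²) - 2 = 2*X² - 2 = -2 + 2*X²)
(x(0 - 2)*3)*o(P(3, -3)) = ((-2 + 2*(0 - 2)²)*3)*(-7) = ((-2 + 2*(-2)²)*3)*(-7) = ((-2 + 2*4)*3)*(-7) = ((-2 + 8)*3)*(-7) = (6*3)*(-7) = 18*(-7) = -126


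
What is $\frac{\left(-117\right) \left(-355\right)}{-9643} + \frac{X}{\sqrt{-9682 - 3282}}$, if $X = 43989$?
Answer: $- \frac{41535}{9643} - \frac{43989 i \sqrt{3241}}{6482} \approx -4.3073 - 386.34 i$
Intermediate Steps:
$\frac{\left(-117\right) \left(-355\right)}{-9643} + \frac{X}{\sqrt{-9682 - 3282}} = \frac{\left(-117\right) \left(-355\right)}{-9643} + \frac{43989}{\sqrt{-9682 - 3282}} = 41535 \left(- \frac{1}{9643}\right) + \frac{43989}{\sqrt{-12964}} = - \frac{41535}{9643} + \frac{43989}{2 i \sqrt{3241}} = - \frac{41535}{9643} + 43989 \left(- \frac{i \sqrt{3241}}{6482}\right) = - \frac{41535}{9643} - \frac{43989 i \sqrt{3241}}{6482}$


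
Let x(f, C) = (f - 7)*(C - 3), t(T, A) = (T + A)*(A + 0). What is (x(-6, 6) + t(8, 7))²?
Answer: 4356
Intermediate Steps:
t(T, A) = A*(A + T) (t(T, A) = (A + T)*A = A*(A + T))
x(f, C) = (-7 + f)*(-3 + C)
(x(-6, 6) + t(8, 7))² = ((21 - 7*6 - 3*(-6) + 6*(-6)) + 7*(7 + 8))² = ((21 - 42 + 18 - 36) + 7*15)² = (-39 + 105)² = 66² = 4356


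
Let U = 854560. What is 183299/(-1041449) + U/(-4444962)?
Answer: -852368873539/2314600614969 ≈ -0.36826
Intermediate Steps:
183299/(-1041449) + U/(-4444962) = 183299/(-1041449) + 854560/(-4444962) = 183299*(-1/1041449) + 854560*(-1/4444962) = -183299/1041449 - 427280/2222481 = -852368873539/2314600614969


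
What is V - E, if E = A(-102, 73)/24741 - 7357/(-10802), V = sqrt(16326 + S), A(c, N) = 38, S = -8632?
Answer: -182430013/267252282 + sqrt(7694) ≈ 87.033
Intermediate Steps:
V = sqrt(7694) (V = sqrt(16326 - 8632) = sqrt(7694) ≈ 87.715)
E = 182430013/267252282 (E = 38/24741 - 7357/(-10802) = 38*(1/24741) - 7357*(-1/10802) = 38/24741 + 7357/10802 = 182430013/267252282 ≈ 0.68261)
V - E = sqrt(7694) - 1*182430013/267252282 = sqrt(7694) - 182430013/267252282 = -182430013/267252282 + sqrt(7694)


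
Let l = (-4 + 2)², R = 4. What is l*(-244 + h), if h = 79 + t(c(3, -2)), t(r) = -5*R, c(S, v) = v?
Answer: -740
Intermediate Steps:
t(r) = -20 (t(r) = -5*4 = -20)
h = 59 (h = 79 - 20 = 59)
l = 4 (l = (-2)² = 4)
l*(-244 + h) = 4*(-244 + 59) = 4*(-185) = -740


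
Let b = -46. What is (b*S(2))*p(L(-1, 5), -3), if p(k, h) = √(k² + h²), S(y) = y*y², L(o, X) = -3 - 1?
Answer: -1840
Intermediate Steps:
L(o, X) = -4
S(y) = y³
p(k, h) = √(h² + k²)
(b*S(2))*p(L(-1, 5), -3) = (-46*2³)*√((-3)² + (-4)²) = (-46*8)*√(9 + 16) = -368*√25 = -368*5 = -1840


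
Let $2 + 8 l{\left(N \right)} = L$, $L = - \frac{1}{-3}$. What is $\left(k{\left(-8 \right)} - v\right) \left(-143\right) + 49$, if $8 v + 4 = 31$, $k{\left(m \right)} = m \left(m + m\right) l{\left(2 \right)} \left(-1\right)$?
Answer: $- \frac{78761}{24} \approx -3281.7$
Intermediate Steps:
$L = \frac{1}{3}$ ($L = \left(-1\right) \left(- \frac{1}{3}\right) = \frac{1}{3} \approx 0.33333$)
$l{\left(N \right)} = - \frac{5}{24}$ ($l{\left(N \right)} = - \frac{1}{4} + \frac{1}{8} \cdot \frac{1}{3} = - \frac{1}{4} + \frac{1}{24} = - \frac{5}{24}$)
$k{\left(m \right)} = \frac{5 m^{2}}{12}$ ($k{\left(m \right)} = m \left(m + m\right) \left(- \frac{5}{24}\right) \left(-1\right) = m 2 m \left(- \frac{5}{24}\right) \left(-1\right) = 2 m^{2} \left(- \frac{5}{24}\right) \left(-1\right) = - \frac{5 m^{2}}{12} \left(-1\right) = \frac{5 m^{2}}{12}$)
$v = \frac{27}{8}$ ($v = - \frac{1}{2} + \frac{1}{8} \cdot 31 = - \frac{1}{2} + \frac{31}{8} = \frac{27}{8} \approx 3.375$)
$\left(k{\left(-8 \right)} - v\right) \left(-143\right) + 49 = \left(\frac{5 \left(-8\right)^{2}}{12} - \frac{27}{8}\right) \left(-143\right) + 49 = \left(\frac{5}{12} \cdot 64 - \frac{27}{8}\right) \left(-143\right) + 49 = \left(\frac{80}{3} - \frac{27}{8}\right) \left(-143\right) + 49 = \frac{559}{24} \left(-143\right) + 49 = - \frac{79937}{24} + 49 = - \frac{78761}{24}$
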